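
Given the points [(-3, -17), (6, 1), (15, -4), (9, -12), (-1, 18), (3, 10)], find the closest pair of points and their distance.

Computing all pairwise distances among 6 points:

d((-3, -17), (6, 1)) = 20.1246
d((-3, -17), (15, -4)) = 22.2036
d((-3, -17), (9, -12)) = 13.0
d((-3, -17), (-1, 18)) = 35.0571
d((-3, -17), (3, 10)) = 27.6586
d((6, 1), (15, -4)) = 10.2956
d((6, 1), (9, -12)) = 13.3417
d((6, 1), (-1, 18)) = 18.3848
d((6, 1), (3, 10)) = 9.4868
d((15, -4), (9, -12)) = 10.0
d((15, -4), (-1, 18)) = 27.2029
d((15, -4), (3, 10)) = 18.4391
d((9, -12), (-1, 18)) = 31.6228
d((9, -12), (3, 10)) = 22.8035
d((-1, 18), (3, 10)) = 8.9443 <-- minimum

Closest pair: (-1, 18) and (3, 10) with distance 8.9443

The closest pair is (-1, 18) and (3, 10) with Euclidean distance 8.9443. For 6 points, brute-force pairwise comparison is shown above. For large n, the divide-and-conquer algorithm (sort by x, recurse on halves, check the dividing strip) achieves O(n log n).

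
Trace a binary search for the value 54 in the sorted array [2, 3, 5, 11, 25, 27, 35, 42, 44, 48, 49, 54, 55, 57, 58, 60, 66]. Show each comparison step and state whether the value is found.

Binary search for 54 in [2, 3, 5, 11, 25, 27, 35, 42, 44, 48, 49, 54, 55, 57, 58, 60, 66]:

lo=0, hi=16, mid=8, arr[mid]=44 -> 44 < 54, search right half
lo=9, hi=16, mid=12, arr[mid]=55 -> 55 > 54, search left half
lo=9, hi=11, mid=10, arr[mid]=49 -> 49 < 54, search right half
lo=11, hi=11, mid=11, arr[mid]=54 -> Found target at index 11!

Binary search finds 54 at index 11 after 4 comparisons. The search repeatedly halves the search space by comparing with the middle element.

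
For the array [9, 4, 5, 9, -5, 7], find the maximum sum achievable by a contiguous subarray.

Using Kadane's algorithm on [9, 4, 5, 9, -5, 7]:

Scanning through the array:
Position 1 (value 4): max_ending_here = 13, max_so_far = 13
Position 2 (value 5): max_ending_here = 18, max_so_far = 18
Position 3 (value 9): max_ending_here = 27, max_so_far = 27
Position 4 (value -5): max_ending_here = 22, max_so_far = 27
Position 5 (value 7): max_ending_here = 29, max_so_far = 29

Maximum subarray: [9, 4, 5, 9, -5, 7]
Maximum sum: 29

The maximum subarray is [9, 4, 5, 9, -5, 7] with sum 29. This subarray runs from index 0 to index 5.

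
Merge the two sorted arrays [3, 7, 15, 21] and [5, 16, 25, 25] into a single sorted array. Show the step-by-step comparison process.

Merging process:

Compare 3 vs 5: take 3 from left. Merged: [3]
Compare 7 vs 5: take 5 from right. Merged: [3, 5]
Compare 7 vs 16: take 7 from left. Merged: [3, 5, 7]
Compare 15 vs 16: take 15 from left. Merged: [3, 5, 7, 15]
Compare 21 vs 16: take 16 from right. Merged: [3, 5, 7, 15, 16]
Compare 21 vs 25: take 21 from left. Merged: [3, 5, 7, 15, 16, 21]
Append remaining from right: [25, 25]. Merged: [3, 5, 7, 15, 16, 21, 25, 25]

Final merged array: [3, 5, 7, 15, 16, 21, 25, 25]
Total comparisons: 6

The merged array is [3, 5, 7, 15, 16, 21, 25, 25], requiring 6 comparisons. The merge step runs in O(n) time where n is the total number of elements.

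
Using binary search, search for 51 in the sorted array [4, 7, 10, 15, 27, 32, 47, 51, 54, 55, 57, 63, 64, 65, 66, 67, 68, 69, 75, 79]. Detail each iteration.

Binary search for 51 in [4, 7, 10, 15, 27, 32, 47, 51, 54, 55, 57, 63, 64, 65, 66, 67, 68, 69, 75, 79]:

lo=0, hi=19, mid=9, arr[mid]=55 -> 55 > 51, search left half
lo=0, hi=8, mid=4, arr[mid]=27 -> 27 < 51, search right half
lo=5, hi=8, mid=6, arr[mid]=47 -> 47 < 51, search right half
lo=7, hi=8, mid=7, arr[mid]=51 -> Found target at index 7!

Binary search finds 51 at index 7 after 4 comparisons. The search repeatedly halves the search space by comparing with the middle element.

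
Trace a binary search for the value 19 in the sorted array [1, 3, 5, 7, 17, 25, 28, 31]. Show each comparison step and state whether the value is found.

Binary search for 19 in [1, 3, 5, 7, 17, 25, 28, 31]:

lo=0, hi=7, mid=3, arr[mid]=7 -> 7 < 19, search right half
lo=4, hi=7, mid=5, arr[mid]=25 -> 25 > 19, search left half
lo=4, hi=4, mid=4, arr[mid]=17 -> 17 < 19, search right half
lo=5 > hi=4, target 19 not found

Binary search determines that 19 is not in the array after 3 comparisons. The search space was exhausted without finding the target.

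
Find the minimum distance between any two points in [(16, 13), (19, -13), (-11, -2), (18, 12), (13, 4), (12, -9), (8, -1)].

Computing all pairwise distances among 7 points:

d((16, 13), (19, -13)) = 26.1725
d((16, 13), (-11, -2)) = 30.8869
d((16, 13), (18, 12)) = 2.2361 <-- minimum
d((16, 13), (13, 4)) = 9.4868
d((16, 13), (12, -9)) = 22.3607
d((16, 13), (8, -1)) = 16.1245
d((19, -13), (-11, -2)) = 31.9531
d((19, -13), (18, 12)) = 25.02
d((19, -13), (13, 4)) = 18.0278
d((19, -13), (12, -9)) = 8.0623
d((19, -13), (8, -1)) = 16.2788
d((-11, -2), (18, 12)) = 32.2025
d((-11, -2), (13, 4)) = 24.7386
d((-11, -2), (12, -9)) = 24.0416
d((-11, -2), (8, -1)) = 19.0263
d((18, 12), (13, 4)) = 9.434
d((18, 12), (12, -9)) = 21.8403
d((18, 12), (8, -1)) = 16.4012
d((13, 4), (12, -9)) = 13.0384
d((13, 4), (8, -1)) = 7.0711
d((12, -9), (8, -1)) = 8.9443

Closest pair: (16, 13) and (18, 12) with distance 2.2361

The closest pair is (16, 13) and (18, 12) with Euclidean distance 2.2361. For 7 points, brute-force pairwise comparison is shown above. For large n, the divide-and-conquer algorithm (sort by x, recurse on halves, check the dividing strip) achieves O(n log n).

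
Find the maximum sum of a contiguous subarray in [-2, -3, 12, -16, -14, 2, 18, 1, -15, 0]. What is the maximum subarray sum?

Using Kadane's algorithm on [-2, -3, 12, -16, -14, 2, 18, 1, -15, 0]:

Scanning through the array:
Position 1 (value -3): max_ending_here = -3, max_so_far = -2
Position 2 (value 12): max_ending_here = 12, max_so_far = 12
Position 3 (value -16): max_ending_here = -4, max_so_far = 12
Position 4 (value -14): max_ending_here = -14, max_so_far = 12
Position 5 (value 2): max_ending_here = 2, max_so_far = 12
Position 6 (value 18): max_ending_here = 20, max_so_far = 20
Position 7 (value 1): max_ending_here = 21, max_so_far = 21
Position 8 (value -15): max_ending_here = 6, max_so_far = 21
Position 9 (value 0): max_ending_here = 6, max_so_far = 21

Maximum subarray: [2, 18, 1]
Maximum sum: 21

The maximum subarray is [2, 18, 1] with sum 21. This subarray runs from index 5 to index 7.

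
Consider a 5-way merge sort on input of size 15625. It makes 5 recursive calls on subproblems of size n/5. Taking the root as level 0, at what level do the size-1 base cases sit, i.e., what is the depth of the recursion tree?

For divide and conquer with division factor 5:

Problem sizes at each level:
Level 0: 15625
Level 1: 3125
Level 2: 625
Level 3: 125
Level 4: 25
Level 5: 5
Level 6: 1

The root is level 0 and the size-1 base case is level 6 (the tree spans levels 0 through 6, i.e. 7 levels counting the root), so the depth is the number of divisions: log_5(15625) = 6

The recursion tree depth is log_5(15625) = 6. At each level, the problem size is divided by 5, so it takes 6 divisions to reduce to a base case of size 1. The algorithm makes 5 recursive calls at each level.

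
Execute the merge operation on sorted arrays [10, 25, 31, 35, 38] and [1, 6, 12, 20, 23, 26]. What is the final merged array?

Merging process:

Compare 10 vs 1: take 1 from right. Merged: [1]
Compare 10 vs 6: take 6 from right. Merged: [1, 6]
Compare 10 vs 12: take 10 from left. Merged: [1, 6, 10]
Compare 25 vs 12: take 12 from right. Merged: [1, 6, 10, 12]
Compare 25 vs 20: take 20 from right. Merged: [1, 6, 10, 12, 20]
Compare 25 vs 23: take 23 from right. Merged: [1, 6, 10, 12, 20, 23]
Compare 25 vs 26: take 25 from left. Merged: [1, 6, 10, 12, 20, 23, 25]
Compare 31 vs 26: take 26 from right. Merged: [1, 6, 10, 12, 20, 23, 25, 26]
Append remaining from left: [31, 35, 38]. Merged: [1, 6, 10, 12, 20, 23, 25, 26, 31, 35, 38]

Final merged array: [1, 6, 10, 12, 20, 23, 25, 26, 31, 35, 38]
Total comparisons: 8

The merged array is [1, 6, 10, 12, 20, 23, 25, 26, 31, 35, 38], requiring 8 comparisons. The merge step runs in O(n) time where n is the total number of elements.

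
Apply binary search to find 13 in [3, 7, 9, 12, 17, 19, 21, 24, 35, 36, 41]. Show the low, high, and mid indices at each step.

Binary search for 13 in [3, 7, 9, 12, 17, 19, 21, 24, 35, 36, 41]:

lo=0, hi=10, mid=5, arr[mid]=19 -> 19 > 13, search left half
lo=0, hi=4, mid=2, arr[mid]=9 -> 9 < 13, search right half
lo=3, hi=4, mid=3, arr[mid]=12 -> 12 < 13, search right half
lo=4, hi=4, mid=4, arr[mid]=17 -> 17 > 13, search left half
lo=4 > hi=3, target 13 not found

Binary search determines that 13 is not in the array after 4 comparisons. The search space was exhausted without finding the target.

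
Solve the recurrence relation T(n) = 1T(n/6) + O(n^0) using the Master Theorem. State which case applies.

Master Theorem for T(n) = 1T(n/6) + O(n^0):

a = 1, b = 6, c = 0
log_b(a) = log_6(1) = 0.0000

Case 2: c = 0 = log_6(1) = 0.0000
T(n) = O(n^0 log n) = O(log n)

For T(n) = 1T(n/6) + O(n^0): log_6(1) = 0.0000. This is Case 2 of the Master Theorem (c = log_b(a), equal work at all levels), giving O(log n).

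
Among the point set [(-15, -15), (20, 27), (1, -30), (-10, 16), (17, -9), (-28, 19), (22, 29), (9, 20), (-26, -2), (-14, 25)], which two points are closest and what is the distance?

Computing all pairwise distances among 10 points:

d((-15, -15), (20, 27)) = 54.6717
d((-15, -15), (1, -30)) = 21.9317
d((-15, -15), (-10, 16)) = 31.4006
d((-15, -15), (17, -9)) = 32.5576
d((-15, -15), (-28, 19)) = 36.4005
d((-15, -15), (22, 29)) = 57.4891
d((-15, -15), (9, 20)) = 42.4382
d((-15, -15), (-26, -2)) = 17.0294
d((-15, -15), (-14, 25)) = 40.0125
d((20, 27), (1, -30)) = 60.0833
d((20, 27), (-10, 16)) = 31.9531
d((20, 27), (17, -9)) = 36.1248
d((20, 27), (-28, 19)) = 48.6621
d((20, 27), (22, 29)) = 2.8284 <-- minimum
d((20, 27), (9, 20)) = 13.0384
d((20, 27), (-26, -2)) = 54.3783
d((20, 27), (-14, 25)) = 34.0588
d((1, -30), (-10, 16)) = 47.2969
d((1, -30), (17, -9)) = 26.4008
d((1, -30), (-28, 19)) = 56.9386
d((1, -30), (22, 29)) = 62.6259
d((1, -30), (9, 20)) = 50.636
d((1, -30), (-26, -2)) = 38.8973
d((1, -30), (-14, 25)) = 57.0088
d((-10, 16), (17, -9)) = 36.7967
d((-10, 16), (-28, 19)) = 18.2483
d((-10, 16), (22, 29)) = 34.5398
d((-10, 16), (9, 20)) = 19.4165
d((-10, 16), (-26, -2)) = 24.0832
d((-10, 16), (-14, 25)) = 9.8489
d((17, -9), (-28, 19)) = 53.0
d((17, -9), (22, 29)) = 38.3275
d((17, -9), (9, 20)) = 30.0832
d((17, -9), (-26, -2)) = 43.566
d((17, -9), (-14, 25)) = 46.0109
d((-28, 19), (22, 29)) = 50.9902
d((-28, 19), (9, 20)) = 37.0135
d((-28, 19), (-26, -2)) = 21.095
d((-28, 19), (-14, 25)) = 15.2315
d((22, 29), (9, 20)) = 15.8114
d((22, 29), (-26, -2)) = 57.1402
d((22, 29), (-14, 25)) = 36.2215
d((9, 20), (-26, -2)) = 41.3401
d((9, 20), (-14, 25)) = 23.5372
d((-26, -2), (-14, 25)) = 29.5466

Closest pair: (20, 27) and (22, 29) with distance 2.8284

The closest pair is (20, 27) and (22, 29) with Euclidean distance 2.8284. For 10 points, brute-force pairwise comparison is shown above. For large n, the divide-and-conquer algorithm (sort by x, recurse on halves, check the dividing strip) achieves O(n log n).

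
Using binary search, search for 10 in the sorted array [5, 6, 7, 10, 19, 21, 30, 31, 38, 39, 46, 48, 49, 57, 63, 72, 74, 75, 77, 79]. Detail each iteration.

Binary search for 10 in [5, 6, 7, 10, 19, 21, 30, 31, 38, 39, 46, 48, 49, 57, 63, 72, 74, 75, 77, 79]:

lo=0, hi=19, mid=9, arr[mid]=39 -> 39 > 10, search left half
lo=0, hi=8, mid=4, arr[mid]=19 -> 19 > 10, search left half
lo=0, hi=3, mid=1, arr[mid]=6 -> 6 < 10, search right half
lo=2, hi=3, mid=2, arr[mid]=7 -> 7 < 10, search right half
lo=3, hi=3, mid=3, arr[mid]=10 -> Found target at index 3!

Binary search finds 10 at index 3 after 5 comparisons. The search repeatedly halves the search space by comparing with the middle element.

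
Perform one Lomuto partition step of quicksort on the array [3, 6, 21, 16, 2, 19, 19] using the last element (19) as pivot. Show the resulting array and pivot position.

Lomuto partition with pivot = 19:

Initial array: [3, 6, 21, 16, 2, 19, 19]

arr[0]=3 <= 19: swap with position 0, array becomes [3, 6, 21, 16, 2, 19, 19]
arr[1]=6 <= 19: swap with position 1, array becomes [3, 6, 21, 16, 2, 19, 19]
arr[2]=21 > 19: no swap
arr[3]=16 <= 19: swap with position 2, array becomes [3, 6, 16, 21, 2, 19, 19]
arr[4]=2 <= 19: swap with position 3, array becomes [3, 6, 16, 2, 21, 19, 19]
arr[5]=19 <= 19: swap with position 4, array becomes [3, 6, 16, 2, 19, 21, 19]

Place pivot at position 5: [3, 6, 16, 2, 19, 19, 21]
Pivot position: 5

After partitioning with pivot 19, the array becomes [3, 6, 16, 2, 19, 19, 21]. The pivot is placed at index 5. All elements to the left of the pivot are <= 19, and all elements to the right are > 19.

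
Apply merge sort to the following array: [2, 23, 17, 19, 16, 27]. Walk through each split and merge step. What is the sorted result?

Merge sort trace:

Split: [2, 23, 17, 19, 16, 27] -> [2, 23, 17] and [19, 16, 27]
  Split: [2, 23, 17] -> [2] and [23, 17]
    Split: [23, 17] -> [23] and [17]
    Merge: [23] + [17] -> [17, 23]
  Merge: [2] + [17, 23] -> [2, 17, 23]
  Split: [19, 16, 27] -> [19] and [16, 27]
    Split: [16, 27] -> [16] and [27]
    Merge: [16] + [27] -> [16, 27]
  Merge: [19] + [16, 27] -> [16, 19, 27]
Merge: [2, 17, 23] + [16, 19, 27] -> [2, 16, 17, 19, 23, 27]

Final sorted array: [2, 16, 17, 19, 23, 27]

The merge sort proceeds by recursively splitting the array and merging sorted halves.
After all merges, the sorted array is [2, 16, 17, 19, 23, 27].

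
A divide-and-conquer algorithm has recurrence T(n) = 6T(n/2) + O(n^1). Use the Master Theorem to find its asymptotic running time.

Master Theorem for T(n) = 6T(n/2) + O(n^1):

a = 6, b = 2, c = 1
log_b(a) = log_2(6) = 2.5850

Case 1: c = 1 < log_2(6) = 2.5850
T(n) = O(n^(log_2 6))

For T(n) = 6T(n/2) + O(n^1): log_2(6) = 2.5850. This is Case 1 of the Master Theorem (c < log_b(a), work dominated by leaves), giving O(n^(log_2 6)).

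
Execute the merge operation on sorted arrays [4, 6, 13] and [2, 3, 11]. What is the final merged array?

Merging process:

Compare 4 vs 2: take 2 from right. Merged: [2]
Compare 4 vs 3: take 3 from right. Merged: [2, 3]
Compare 4 vs 11: take 4 from left. Merged: [2, 3, 4]
Compare 6 vs 11: take 6 from left. Merged: [2, 3, 4, 6]
Compare 13 vs 11: take 11 from right. Merged: [2, 3, 4, 6, 11]
Append remaining from left: [13]. Merged: [2, 3, 4, 6, 11, 13]

Final merged array: [2, 3, 4, 6, 11, 13]
Total comparisons: 5

The merged array is [2, 3, 4, 6, 11, 13], requiring 5 comparisons. The merge step runs in O(n) time where n is the total number of elements.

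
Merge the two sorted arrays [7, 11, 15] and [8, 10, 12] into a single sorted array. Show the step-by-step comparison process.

Merging process:

Compare 7 vs 8: take 7 from left. Merged: [7]
Compare 11 vs 8: take 8 from right. Merged: [7, 8]
Compare 11 vs 10: take 10 from right. Merged: [7, 8, 10]
Compare 11 vs 12: take 11 from left. Merged: [7, 8, 10, 11]
Compare 15 vs 12: take 12 from right. Merged: [7, 8, 10, 11, 12]
Append remaining from left: [15]. Merged: [7, 8, 10, 11, 12, 15]

Final merged array: [7, 8, 10, 11, 12, 15]
Total comparisons: 5

The merged array is [7, 8, 10, 11, 12, 15], requiring 5 comparisons. The merge step runs in O(n) time where n is the total number of elements.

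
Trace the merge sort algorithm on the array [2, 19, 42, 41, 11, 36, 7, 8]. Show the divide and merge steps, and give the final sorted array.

Merge sort trace:

Split: [2, 19, 42, 41, 11, 36, 7, 8] -> [2, 19, 42, 41] and [11, 36, 7, 8]
  Split: [2, 19, 42, 41] -> [2, 19] and [42, 41]
    Split: [2, 19] -> [2] and [19]
    Merge: [2] + [19] -> [2, 19]
    Split: [42, 41] -> [42] and [41]
    Merge: [42] + [41] -> [41, 42]
  Merge: [2, 19] + [41, 42] -> [2, 19, 41, 42]
  Split: [11, 36, 7, 8] -> [11, 36] and [7, 8]
    Split: [11, 36] -> [11] and [36]
    Merge: [11] + [36] -> [11, 36]
    Split: [7, 8] -> [7] and [8]
    Merge: [7] + [8] -> [7, 8]
  Merge: [11, 36] + [7, 8] -> [7, 8, 11, 36]
Merge: [2, 19, 41, 42] + [7, 8, 11, 36] -> [2, 7, 8, 11, 19, 36, 41, 42]

Final sorted array: [2, 7, 8, 11, 19, 36, 41, 42]

The merge sort proceeds by recursively splitting the array and merging sorted halves.
After all merges, the sorted array is [2, 7, 8, 11, 19, 36, 41, 42].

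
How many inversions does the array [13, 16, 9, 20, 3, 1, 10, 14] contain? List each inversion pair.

Finding inversions in [13, 16, 9, 20, 3, 1, 10, 14]:

(0, 2): arr[0]=13 > arr[2]=9
(0, 4): arr[0]=13 > arr[4]=3
(0, 5): arr[0]=13 > arr[5]=1
(0, 6): arr[0]=13 > arr[6]=10
(1, 2): arr[1]=16 > arr[2]=9
(1, 4): arr[1]=16 > arr[4]=3
(1, 5): arr[1]=16 > arr[5]=1
(1, 6): arr[1]=16 > arr[6]=10
(1, 7): arr[1]=16 > arr[7]=14
(2, 4): arr[2]=9 > arr[4]=3
(2, 5): arr[2]=9 > arr[5]=1
(3, 4): arr[3]=20 > arr[4]=3
(3, 5): arr[3]=20 > arr[5]=1
(3, 6): arr[3]=20 > arr[6]=10
(3, 7): arr[3]=20 > arr[7]=14
(4, 5): arr[4]=3 > arr[5]=1

Total inversions: 16

The array has 16 inversion(s): (0,2), (0,4), (0,5), (0,6), (1,2), (1,4), (1,5), (1,6), (1,7), (2,4), (2,5), (3,4), (3,5), (3,6), (3,7), (4,5). Each pair (i,j) satisfies i < j and arr[i] > arr[j].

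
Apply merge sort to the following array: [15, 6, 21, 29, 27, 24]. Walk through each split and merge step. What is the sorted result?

Merge sort trace:

Split: [15, 6, 21, 29, 27, 24] -> [15, 6, 21] and [29, 27, 24]
  Split: [15, 6, 21] -> [15] and [6, 21]
    Split: [6, 21] -> [6] and [21]
    Merge: [6] + [21] -> [6, 21]
  Merge: [15] + [6, 21] -> [6, 15, 21]
  Split: [29, 27, 24] -> [29] and [27, 24]
    Split: [27, 24] -> [27] and [24]
    Merge: [27] + [24] -> [24, 27]
  Merge: [29] + [24, 27] -> [24, 27, 29]
Merge: [6, 15, 21] + [24, 27, 29] -> [6, 15, 21, 24, 27, 29]

Final sorted array: [6, 15, 21, 24, 27, 29]

The merge sort proceeds by recursively splitting the array and merging sorted halves.
After all merges, the sorted array is [6, 15, 21, 24, 27, 29].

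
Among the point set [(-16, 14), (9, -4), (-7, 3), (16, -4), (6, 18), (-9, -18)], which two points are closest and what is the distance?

Computing all pairwise distances among 6 points:

d((-16, 14), (9, -4)) = 30.8058
d((-16, 14), (-7, 3)) = 14.2127
d((-16, 14), (16, -4)) = 36.7151
d((-16, 14), (6, 18)) = 22.3607
d((-16, 14), (-9, -18)) = 32.7567
d((9, -4), (-7, 3)) = 17.4642
d((9, -4), (16, -4)) = 7.0 <-- minimum
d((9, -4), (6, 18)) = 22.2036
d((9, -4), (-9, -18)) = 22.8035
d((-7, 3), (16, -4)) = 24.0416
d((-7, 3), (6, 18)) = 19.8494
d((-7, 3), (-9, -18)) = 21.095
d((16, -4), (6, 18)) = 24.1661
d((16, -4), (-9, -18)) = 28.6531
d((6, 18), (-9, -18)) = 39.0

Closest pair: (9, -4) and (16, -4) with distance 7.0

The closest pair is (9, -4) and (16, -4) with Euclidean distance 7.0. For 6 points, brute-force pairwise comparison is shown above. For large n, the divide-and-conquer algorithm (sort by x, recurse on halves, check the dividing strip) achieves O(n log n).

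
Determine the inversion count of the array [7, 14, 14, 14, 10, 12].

Finding inversions in [7, 14, 14, 14, 10, 12]:

(1, 4): arr[1]=14 > arr[4]=10
(1, 5): arr[1]=14 > arr[5]=12
(2, 4): arr[2]=14 > arr[4]=10
(2, 5): arr[2]=14 > arr[5]=12
(3, 4): arr[3]=14 > arr[4]=10
(3, 5): arr[3]=14 > arr[5]=12

Total inversions: 6

The array has 6 inversion(s): (1,4), (1,5), (2,4), (2,5), (3,4), (3,5). Each pair (i,j) satisfies i < j and arr[i] > arr[j].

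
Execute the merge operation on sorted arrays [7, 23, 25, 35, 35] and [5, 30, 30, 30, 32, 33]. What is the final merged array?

Merging process:

Compare 7 vs 5: take 5 from right. Merged: [5]
Compare 7 vs 30: take 7 from left. Merged: [5, 7]
Compare 23 vs 30: take 23 from left. Merged: [5, 7, 23]
Compare 25 vs 30: take 25 from left. Merged: [5, 7, 23, 25]
Compare 35 vs 30: take 30 from right. Merged: [5, 7, 23, 25, 30]
Compare 35 vs 30: take 30 from right. Merged: [5, 7, 23, 25, 30, 30]
Compare 35 vs 30: take 30 from right. Merged: [5, 7, 23, 25, 30, 30, 30]
Compare 35 vs 32: take 32 from right. Merged: [5, 7, 23, 25, 30, 30, 30, 32]
Compare 35 vs 33: take 33 from right. Merged: [5, 7, 23, 25, 30, 30, 30, 32, 33]
Append remaining from left: [35, 35]. Merged: [5, 7, 23, 25, 30, 30, 30, 32, 33, 35, 35]

Final merged array: [5, 7, 23, 25, 30, 30, 30, 32, 33, 35, 35]
Total comparisons: 9

The merged array is [5, 7, 23, 25, 30, 30, 30, 32, 33, 35, 35], requiring 9 comparisons. The merge step runs in O(n) time where n is the total number of elements.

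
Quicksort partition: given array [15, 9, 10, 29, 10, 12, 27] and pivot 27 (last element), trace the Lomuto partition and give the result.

Lomuto partition with pivot = 27:

Initial array: [15, 9, 10, 29, 10, 12, 27]

arr[0]=15 <= 27: swap with position 0, array becomes [15, 9, 10, 29, 10, 12, 27]
arr[1]=9 <= 27: swap with position 1, array becomes [15, 9, 10, 29, 10, 12, 27]
arr[2]=10 <= 27: swap with position 2, array becomes [15, 9, 10, 29, 10, 12, 27]
arr[3]=29 > 27: no swap
arr[4]=10 <= 27: swap with position 3, array becomes [15, 9, 10, 10, 29, 12, 27]
arr[5]=12 <= 27: swap with position 4, array becomes [15, 9, 10, 10, 12, 29, 27]

Place pivot at position 5: [15, 9, 10, 10, 12, 27, 29]
Pivot position: 5

After partitioning with pivot 27, the array becomes [15, 9, 10, 10, 12, 27, 29]. The pivot is placed at index 5. All elements to the left of the pivot are <= 27, and all elements to the right are > 27.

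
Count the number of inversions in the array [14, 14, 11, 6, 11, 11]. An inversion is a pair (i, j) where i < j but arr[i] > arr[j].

Finding inversions in [14, 14, 11, 6, 11, 11]:

(0, 2): arr[0]=14 > arr[2]=11
(0, 3): arr[0]=14 > arr[3]=6
(0, 4): arr[0]=14 > arr[4]=11
(0, 5): arr[0]=14 > arr[5]=11
(1, 2): arr[1]=14 > arr[2]=11
(1, 3): arr[1]=14 > arr[3]=6
(1, 4): arr[1]=14 > arr[4]=11
(1, 5): arr[1]=14 > arr[5]=11
(2, 3): arr[2]=11 > arr[3]=6

Total inversions: 9

The array has 9 inversion(s): (0,2), (0,3), (0,4), (0,5), (1,2), (1,3), (1,4), (1,5), (2,3). Each pair (i,j) satisfies i < j and arr[i] > arr[j].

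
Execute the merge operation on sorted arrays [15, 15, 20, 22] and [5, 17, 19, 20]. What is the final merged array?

Merging process:

Compare 15 vs 5: take 5 from right. Merged: [5]
Compare 15 vs 17: take 15 from left. Merged: [5, 15]
Compare 15 vs 17: take 15 from left. Merged: [5, 15, 15]
Compare 20 vs 17: take 17 from right. Merged: [5, 15, 15, 17]
Compare 20 vs 19: take 19 from right. Merged: [5, 15, 15, 17, 19]
Compare 20 vs 20: take 20 from left. Merged: [5, 15, 15, 17, 19, 20]
Compare 22 vs 20: take 20 from right. Merged: [5, 15, 15, 17, 19, 20, 20]
Append remaining from left: [22]. Merged: [5, 15, 15, 17, 19, 20, 20, 22]

Final merged array: [5, 15, 15, 17, 19, 20, 20, 22]
Total comparisons: 7

The merged array is [5, 15, 15, 17, 19, 20, 20, 22], requiring 7 comparisons. The merge step runs in O(n) time where n is the total number of elements.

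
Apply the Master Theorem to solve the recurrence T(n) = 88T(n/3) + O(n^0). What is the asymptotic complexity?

Master Theorem for T(n) = 88T(n/3) + O(n^0):

a = 88, b = 3, c = 0
log_b(a) = log_3(88) = 4.0754

Case 1: c = 0 < log_3(88) = 4.0754
T(n) = O(n^(log_3 88))

For T(n) = 88T(n/3) + O(n^0): log_3(88) = 4.0754. This is Case 1 of the Master Theorem (c < log_b(a), work dominated by leaves), giving O(n^(log_3 88)).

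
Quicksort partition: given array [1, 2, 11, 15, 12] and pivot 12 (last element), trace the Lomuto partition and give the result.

Lomuto partition with pivot = 12:

Initial array: [1, 2, 11, 15, 12]

arr[0]=1 <= 12: swap with position 0, array becomes [1, 2, 11, 15, 12]
arr[1]=2 <= 12: swap with position 1, array becomes [1, 2, 11, 15, 12]
arr[2]=11 <= 12: swap with position 2, array becomes [1, 2, 11, 15, 12]
arr[3]=15 > 12: no swap

Place pivot at position 3: [1, 2, 11, 12, 15]
Pivot position: 3

After partitioning with pivot 12, the array becomes [1, 2, 11, 12, 15]. The pivot is placed at index 3. All elements to the left of the pivot are <= 12, and all elements to the right are > 12.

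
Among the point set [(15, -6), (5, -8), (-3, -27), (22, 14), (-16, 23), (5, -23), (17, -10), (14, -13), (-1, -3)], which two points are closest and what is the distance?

Computing all pairwise distances among 9 points:

d((15, -6), (5, -8)) = 10.198
d((15, -6), (-3, -27)) = 27.6586
d((15, -6), (22, 14)) = 21.1896
d((15, -6), (-16, 23)) = 42.45
d((15, -6), (5, -23)) = 19.7231
d((15, -6), (17, -10)) = 4.4721
d((15, -6), (14, -13)) = 7.0711
d((15, -6), (-1, -3)) = 16.2788
d((5, -8), (-3, -27)) = 20.6155
d((5, -8), (22, 14)) = 27.8029
d((5, -8), (-16, 23)) = 37.4433
d((5, -8), (5, -23)) = 15.0
d((5, -8), (17, -10)) = 12.1655
d((5, -8), (14, -13)) = 10.2956
d((5, -8), (-1, -3)) = 7.8102
d((-3, -27), (22, 14)) = 48.0208
d((-3, -27), (-16, 23)) = 51.6624
d((-3, -27), (5, -23)) = 8.9443
d((-3, -27), (17, -10)) = 26.2488
d((-3, -27), (14, -13)) = 22.0227
d((-3, -27), (-1, -3)) = 24.0832
d((22, 14), (-16, 23)) = 39.0512
d((22, 14), (5, -23)) = 40.7185
d((22, 14), (17, -10)) = 24.5153
d((22, 14), (14, -13)) = 28.1603
d((22, 14), (-1, -3)) = 28.6007
d((-16, 23), (5, -23)) = 50.5668
d((-16, 23), (17, -10)) = 46.669
d((-16, 23), (14, -13)) = 46.8615
d((-16, 23), (-1, -3)) = 30.0167
d((5, -23), (17, -10)) = 17.6918
d((5, -23), (14, -13)) = 13.4536
d((5, -23), (-1, -3)) = 20.8806
d((17, -10), (14, -13)) = 4.2426 <-- minimum
d((17, -10), (-1, -3)) = 19.3132
d((14, -13), (-1, -3)) = 18.0278

Closest pair: (17, -10) and (14, -13) with distance 4.2426

The closest pair is (17, -10) and (14, -13) with Euclidean distance 4.2426. For 9 points, brute-force pairwise comparison is shown above. For large n, the divide-and-conquer algorithm (sort by x, recurse on halves, check the dividing strip) achieves O(n log n).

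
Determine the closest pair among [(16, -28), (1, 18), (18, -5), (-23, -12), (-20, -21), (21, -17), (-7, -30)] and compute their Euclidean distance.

Computing all pairwise distances among 7 points:

d((16, -28), (1, 18)) = 48.3839
d((16, -28), (18, -5)) = 23.0868
d((16, -28), (-23, -12)) = 42.1545
d((16, -28), (-20, -21)) = 36.6742
d((16, -28), (21, -17)) = 12.083
d((16, -28), (-7, -30)) = 23.0868
d((1, 18), (18, -5)) = 28.6007
d((1, 18), (-23, -12)) = 38.4187
d((1, 18), (-20, -21)) = 44.2945
d((1, 18), (21, -17)) = 40.3113
d((1, 18), (-7, -30)) = 48.6621
d((18, -5), (-23, -12)) = 41.5933
d((18, -5), (-20, -21)) = 41.2311
d((18, -5), (21, -17)) = 12.3693
d((18, -5), (-7, -30)) = 35.3553
d((-23, -12), (-20, -21)) = 9.4868 <-- minimum
d((-23, -12), (21, -17)) = 44.2832
d((-23, -12), (-7, -30)) = 24.0832
d((-20, -21), (21, -17)) = 41.1947
d((-20, -21), (-7, -30)) = 15.8114
d((21, -17), (-7, -30)) = 30.8707

Closest pair: (-23, -12) and (-20, -21) with distance 9.4868

The closest pair is (-23, -12) and (-20, -21) with Euclidean distance 9.4868. For 7 points, brute-force pairwise comparison is shown above. For large n, the divide-and-conquer algorithm (sort by x, recurse on halves, check the dividing strip) achieves O(n log n).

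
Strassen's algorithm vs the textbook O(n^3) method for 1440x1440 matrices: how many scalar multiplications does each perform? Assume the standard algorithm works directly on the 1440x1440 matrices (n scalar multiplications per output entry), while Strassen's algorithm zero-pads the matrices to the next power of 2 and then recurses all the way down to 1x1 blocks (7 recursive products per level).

Matrix multiplication for 1440x1440 matrices:

Strassen's algorithm requires power-of-2 dimensions. Pad 1440x1440 to 2048x2048 (next power of 2).

Standard algorithm: 1440^3 = 2985984000 multiplications
Strassen's algorithm: 7^(log2(2048)) = 7^11 = 1977326743 multiplications
Savings: 2985984000 - 1977326743 = 1008657257 multiplications

Standard: 2985984000 multiplications (1440^3). Strassen: 1977326743 multiplications (7^11, after padding to 2048x2048). Strassen reduces 8 recursive multiplications to 7 at each level.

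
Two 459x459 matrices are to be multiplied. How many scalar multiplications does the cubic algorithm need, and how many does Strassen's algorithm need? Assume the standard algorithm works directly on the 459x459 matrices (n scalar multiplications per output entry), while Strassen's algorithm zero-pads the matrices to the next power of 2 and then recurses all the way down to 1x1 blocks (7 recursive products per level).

Matrix multiplication for 459x459 matrices:

Strassen's algorithm requires power-of-2 dimensions. Pad 459x459 to 512x512 (next power of 2).

Standard algorithm: 459^3 = 96702579 multiplications
Strassen's algorithm: 7^(log2(512)) = 7^9 = 40353607 multiplications
Savings: 96702579 - 40353607 = 56348972 multiplications

Standard: 96702579 multiplications (459^3). Strassen: 40353607 multiplications (7^9, after padding to 512x512). Strassen reduces 8 recursive multiplications to 7 at each level.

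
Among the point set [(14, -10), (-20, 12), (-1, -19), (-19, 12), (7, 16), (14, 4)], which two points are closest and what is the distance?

Computing all pairwise distances among 6 points:

d((14, -10), (-20, 12)) = 40.4969
d((14, -10), (-1, -19)) = 17.4929
d((14, -10), (-19, 12)) = 39.6611
d((14, -10), (7, 16)) = 26.9258
d((14, -10), (14, 4)) = 14.0
d((-20, 12), (-1, -19)) = 36.3593
d((-20, 12), (-19, 12)) = 1.0 <-- minimum
d((-20, 12), (7, 16)) = 27.2947
d((-20, 12), (14, 4)) = 34.9285
d((-1, -19), (-19, 12)) = 35.8469
d((-1, -19), (7, 16)) = 35.9026
d((-1, -19), (14, 4)) = 27.4591
d((-19, 12), (7, 16)) = 26.3059
d((-19, 12), (14, 4)) = 33.9559
d((7, 16), (14, 4)) = 13.8924

Closest pair: (-20, 12) and (-19, 12) with distance 1.0

The closest pair is (-20, 12) and (-19, 12) with Euclidean distance 1.0. For 6 points, brute-force pairwise comparison is shown above. For large n, the divide-and-conquer algorithm (sort by x, recurse on halves, check the dividing strip) achieves O(n log n).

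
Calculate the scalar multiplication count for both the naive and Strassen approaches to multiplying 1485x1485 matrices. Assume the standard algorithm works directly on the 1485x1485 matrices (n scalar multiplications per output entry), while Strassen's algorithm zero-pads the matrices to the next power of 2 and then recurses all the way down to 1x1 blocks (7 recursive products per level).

Matrix multiplication for 1485x1485 matrices:

Strassen's algorithm requires power-of-2 dimensions. Pad 1485x1485 to 2048x2048 (next power of 2).

Standard algorithm: 1485^3 = 3274759125 multiplications
Strassen's algorithm: 7^(log2(2048)) = 7^11 = 1977326743 multiplications
Savings: 3274759125 - 1977326743 = 1297432382 multiplications

Standard: 3274759125 multiplications (1485^3). Strassen: 1977326743 multiplications (7^11, after padding to 2048x2048). Strassen reduces 8 recursive multiplications to 7 at each level.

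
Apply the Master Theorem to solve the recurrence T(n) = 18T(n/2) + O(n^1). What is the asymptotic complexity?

Master Theorem for T(n) = 18T(n/2) + O(n^1):

a = 18, b = 2, c = 1
log_b(a) = log_2(18) = 4.1699

Case 1: c = 1 < log_2(18) = 4.1699
T(n) = O(n^(log_2 18))

For T(n) = 18T(n/2) + O(n^1): log_2(18) = 4.1699. This is Case 1 of the Master Theorem (c < log_b(a), work dominated by leaves), giving O(n^(log_2 18)).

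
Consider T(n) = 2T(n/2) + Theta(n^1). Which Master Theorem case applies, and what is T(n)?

Master Theorem for T(n) = 2T(n/2) + O(n^1):

a = 2, b = 2, c = 1
log_b(a) = log_2(2) = 1.0000

Case 2: c = 1 = log_2(2) = 1.0000
T(n) = O(n^1 log n) = O(n log n)

For T(n) = 2T(n/2) + O(n^1): log_2(2) = 1.0000. This is Case 2 of the Master Theorem (c = log_b(a), equal work at all levels), giving O(n log n).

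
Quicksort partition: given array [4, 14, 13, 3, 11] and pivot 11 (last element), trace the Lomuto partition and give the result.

Lomuto partition with pivot = 11:

Initial array: [4, 14, 13, 3, 11]

arr[0]=4 <= 11: swap with position 0, array becomes [4, 14, 13, 3, 11]
arr[1]=14 > 11: no swap
arr[2]=13 > 11: no swap
arr[3]=3 <= 11: swap with position 1, array becomes [4, 3, 13, 14, 11]

Place pivot at position 2: [4, 3, 11, 14, 13]
Pivot position: 2

After partitioning with pivot 11, the array becomes [4, 3, 11, 14, 13]. The pivot is placed at index 2. All elements to the left of the pivot are <= 11, and all elements to the right are > 11.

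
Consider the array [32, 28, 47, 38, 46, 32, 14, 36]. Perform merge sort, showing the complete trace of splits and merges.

Merge sort trace:

Split: [32, 28, 47, 38, 46, 32, 14, 36] -> [32, 28, 47, 38] and [46, 32, 14, 36]
  Split: [32, 28, 47, 38] -> [32, 28] and [47, 38]
    Split: [32, 28] -> [32] and [28]
    Merge: [32] + [28] -> [28, 32]
    Split: [47, 38] -> [47] and [38]
    Merge: [47] + [38] -> [38, 47]
  Merge: [28, 32] + [38, 47] -> [28, 32, 38, 47]
  Split: [46, 32, 14, 36] -> [46, 32] and [14, 36]
    Split: [46, 32] -> [46] and [32]
    Merge: [46] + [32] -> [32, 46]
    Split: [14, 36] -> [14] and [36]
    Merge: [14] + [36] -> [14, 36]
  Merge: [32, 46] + [14, 36] -> [14, 32, 36, 46]
Merge: [28, 32, 38, 47] + [14, 32, 36, 46] -> [14, 28, 32, 32, 36, 38, 46, 47]

Final sorted array: [14, 28, 32, 32, 36, 38, 46, 47]

The merge sort proceeds by recursively splitting the array and merging sorted halves.
After all merges, the sorted array is [14, 28, 32, 32, 36, 38, 46, 47].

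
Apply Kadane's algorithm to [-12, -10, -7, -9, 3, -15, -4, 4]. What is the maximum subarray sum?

Using Kadane's algorithm on [-12, -10, -7, -9, 3, -15, -4, 4]:

Scanning through the array:
Position 1 (value -10): max_ending_here = -10, max_so_far = -10
Position 2 (value -7): max_ending_here = -7, max_so_far = -7
Position 3 (value -9): max_ending_here = -9, max_so_far = -7
Position 4 (value 3): max_ending_here = 3, max_so_far = 3
Position 5 (value -15): max_ending_here = -12, max_so_far = 3
Position 6 (value -4): max_ending_here = -4, max_so_far = 3
Position 7 (value 4): max_ending_here = 4, max_so_far = 4

Maximum subarray: [4]
Maximum sum: 4

The maximum subarray is [4] with sum 4. This subarray runs from index 7 to index 7.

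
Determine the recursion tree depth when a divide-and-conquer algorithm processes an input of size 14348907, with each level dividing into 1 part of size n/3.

For divide and conquer with division factor 3:

Problem sizes at each level:
Level 0: 14348907
Level 1: 4782969
Level 2: 1594323
Level 3: 531441
Level 4: 177147
Level 5: 59049
Level 6: 19683
Level 7: 6561
Level 8: 2187
Level 9: 729
Level 10: 243
Level 11: 81
Level 12: 27
Level 13: 9
Level 14: 3
Level 15: 1

The root is level 0 and the size-1 base case is level 15 (the tree spans levels 0 through 15, i.e. 16 levels counting the root), so the depth is the number of divisions: log_3(14348907) = 15

The recursion tree depth is log_3(14348907) = 15. At each level, the problem size is divided by 3, so it takes 15 divisions to reduce to a base case of size 1. The algorithm makes 1 recursive call at each level.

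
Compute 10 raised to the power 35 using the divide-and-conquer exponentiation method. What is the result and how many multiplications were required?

Computing 10^35 by squaring (build up from 10^1; each line after the first costs one multiplication):

10^1 = 10
10^2 = (10^1)^2 = 10^2 = 100
10^4 = (10^2)^2 = 100^2 = 10000
10^8 = (10^4)^2 = 10000^2 = 100000000
10^16 = (10^8)^2 = 100000000^2 = 10000000000000000
10^17 = 10 * 10^16 = 10 * 10000000000000000 = 100000000000000000
10^34 = (10^17)^2 = 100000000000000000^2 = 10000000000000000000000000000000000
10^35 = 10 * 10^34 = 10 * 10000000000000000000000000000000000 = 100000000000000000000000000000000000

Result: 100000000000000000000000000000000000
Multiplications needed: 7 (7 lines after 10^1)

10^35 = 100000000000000000000000000000000000. Using exponentiation by squaring, this requires 7 multiplications. The key idea: if the exponent is even, square the half-power; if odd, multiply by the base once.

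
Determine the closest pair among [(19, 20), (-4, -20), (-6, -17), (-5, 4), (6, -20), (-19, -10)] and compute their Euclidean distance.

Computing all pairwise distances among 6 points:

d((19, 20), (-4, -20)) = 46.1411
d((19, 20), (-6, -17)) = 44.6542
d((19, 20), (-5, 4)) = 28.8444
d((19, 20), (6, -20)) = 42.0595
d((19, 20), (-19, -10)) = 48.4149
d((-4, -20), (-6, -17)) = 3.6056 <-- minimum
d((-4, -20), (-5, 4)) = 24.0208
d((-4, -20), (6, -20)) = 10.0
d((-4, -20), (-19, -10)) = 18.0278
d((-6, -17), (-5, 4)) = 21.0238
d((-6, -17), (6, -20)) = 12.3693
d((-6, -17), (-19, -10)) = 14.7648
d((-5, 4), (6, -20)) = 26.4008
d((-5, 4), (-19, -10)) = 19.799
d((6, -20), (-19, -10)) = 26.9258

Closest pair: (-4, -20) and (-6, -17) with distance 3.6056

The closest pair is (-4, -20) and (-6, -17) with Euclidean distance 3.6056. For 6 points, brute-force pairwise comparison is shown above. For large n, the divide-and-conquer algorithm (sort by x, recurse on halves, check the dividing strip) achieves O(n log n).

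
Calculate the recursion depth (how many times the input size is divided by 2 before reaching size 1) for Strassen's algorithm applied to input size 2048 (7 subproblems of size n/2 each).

For divide and conquer with division factor 2:

Problem sizes at each level:
Level 0: 2048
Level 1: 1024
Level 2: 512
Level 3: 256
Level 4: 128
Level 5: 64
Level 6: 32
Level 7: 16
Level 8: 8
Level 9: 4
Level 10: 2
Level 11: 1

The root is level 0 and the size-1 base case is level 11 (the tree spans levels 0 through 11, i.e. 12 levels counting the root), so the depth is the number of divisions: log_2(2048) = 11

The recursion tree depth is log_2(2048) = 11. At each level, the problem size is divided by 2, so it takes 11 divisions to reduce to a base case of size 1. The algorithm makes 7 recursive calls at each level.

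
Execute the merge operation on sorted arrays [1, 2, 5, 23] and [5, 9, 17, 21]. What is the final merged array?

Merging process:

Compare 1 vs 5: take 1 from left. Merged: [1]
Compare 2 vs 5: take 2 from left. Merged: [1, 2]
Compare 5 vs 5: take 5 from left. Merged: [1, 2, 5]
Compare 23 vs 5: take 5 from right. Merged: [1, 2, 5, 5]
Compare 23 vs 9: take 9 from right. Merged: [1, 2, 5, 5, 9]
Compare 23 vs 17: take 17 from right. Merged: [1, 2, 5, 5, 9, 17]
Compare 23 vs 21: take 21 from right. Merged: [1, 2, 5, 5, 9, 17, 21]
Append remaining from left: [23]. Merged: [1, 2, 5, 5, 9, 17, 21, 23]

Final merged array: [1, 2, 5, 5, 9, 17, 21, 23]
Total comparisons: 7

The merged array is [1, 2, 5, 5, 9, 17, 21, 23], requiring 7 comparisons. The merge step runs in O(n) time where n is the total number of elements.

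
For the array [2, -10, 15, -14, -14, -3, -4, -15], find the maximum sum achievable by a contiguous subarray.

Using Kadane's algorithm on [2, -10, 15, -14, -14, -3, -4, -15]:

Scanning through the array:
Position 1 (value -10): max_ending_here = -8, max_so_far = 2
Position 2 (value 15): max_ending_here = 15, max_so_far = 15
Position 3 (value -14): max_ending_here = 1, max_so_far = 15
Position 4 (value -14): max_ending_here = -13, max_so_far = 15
Position 5 (value -3): max_ending_here = -3, max_so_far = 15
Position 6 (value -4): max_ending_here = -4, max_so_far = 15
Position 7 (value -15): max_ending_here = -15, max_so_far = 15

Maximum subarray: [15]
Maximum sum: 15

The maximum subarray is [15] with sum 15. This subarray runs from index 2 to index 2.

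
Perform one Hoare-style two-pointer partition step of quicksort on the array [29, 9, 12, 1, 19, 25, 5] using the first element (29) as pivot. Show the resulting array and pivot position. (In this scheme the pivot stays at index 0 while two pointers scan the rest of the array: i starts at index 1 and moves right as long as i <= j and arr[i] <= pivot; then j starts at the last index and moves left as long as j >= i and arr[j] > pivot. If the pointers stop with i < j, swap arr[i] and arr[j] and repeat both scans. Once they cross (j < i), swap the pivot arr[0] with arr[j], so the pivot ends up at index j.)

Hoare-style two-pointer partition with pivot = 29:

Initial array: [29, 9, 12, 1, 19, 25, 5]

Pointers start at i = 1, j = 6.
i ends at 7, j ends at 6: the pointers have crossed (j < i), so scanning stops.

Swap pivot arr[0] with arr[6] to place pivot at position 6: [5, 9, 12, 1, 19, 25, 29]
Pivot position: 6

After partitioning with pivot 29, the array becomes [5, 9, 12, 1, 19, 25, 29]. The pivot is placed at index 6. All elements to the left of the pivot are <= 29, and all elements to the right are > 29.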